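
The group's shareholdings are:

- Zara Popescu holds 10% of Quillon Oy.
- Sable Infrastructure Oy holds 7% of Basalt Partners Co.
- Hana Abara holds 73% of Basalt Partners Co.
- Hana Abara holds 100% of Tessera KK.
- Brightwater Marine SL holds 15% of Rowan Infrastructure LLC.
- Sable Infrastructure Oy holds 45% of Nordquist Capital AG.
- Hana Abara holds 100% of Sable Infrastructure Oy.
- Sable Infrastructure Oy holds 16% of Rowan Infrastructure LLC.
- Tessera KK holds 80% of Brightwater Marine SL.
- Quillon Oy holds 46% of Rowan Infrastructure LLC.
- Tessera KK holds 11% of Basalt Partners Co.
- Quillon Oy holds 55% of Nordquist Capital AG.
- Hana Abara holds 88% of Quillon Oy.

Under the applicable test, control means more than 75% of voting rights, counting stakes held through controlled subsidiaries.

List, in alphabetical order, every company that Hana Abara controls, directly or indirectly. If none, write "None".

Basalt Partners Co, Brightwater Marine SL, Nordquist Capital AG, Quillon Oy, Rowan Infrastructure LLC, Sable Infrastructure Oy, Tessera KK

Hana holds 88% of Quillon, so Hana controls Quillon.
Hana holds 100% of Tessera, so Hana controls Tessera.
Hana holds 100% of Sable, so Hana controls Sable.
Hana and Tessera and Sable together hold 73% + 11% + 7% = 91% of Basalt, so Hana controls Basalt.
Tessera holds 80% of Brightwater, so Hana controls Brightwater.
Quillon and Brightwater and Sable together hold 46% + 15% + 16% = 77% of Rowan, so Hana controls Rowan.
Quillon and Sable together hold 55% + 45% = 100% of Nordquist, so Hana controls Nordquist.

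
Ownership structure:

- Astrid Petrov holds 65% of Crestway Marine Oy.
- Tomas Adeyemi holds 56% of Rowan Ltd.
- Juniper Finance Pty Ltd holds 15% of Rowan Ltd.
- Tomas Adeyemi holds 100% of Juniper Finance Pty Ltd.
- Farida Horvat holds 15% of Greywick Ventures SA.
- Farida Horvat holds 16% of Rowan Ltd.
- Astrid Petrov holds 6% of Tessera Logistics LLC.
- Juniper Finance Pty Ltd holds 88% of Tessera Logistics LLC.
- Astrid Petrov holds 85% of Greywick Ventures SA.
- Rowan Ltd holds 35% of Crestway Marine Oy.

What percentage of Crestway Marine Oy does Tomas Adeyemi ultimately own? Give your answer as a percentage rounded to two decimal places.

Tomas reaches Crestway along 2 paths.
Via Juniper → Rowan: 100% × 15% × 35% = 5.25%.
Via Rowan: 56% × 35% = 19.6%.
Total: 5.25% + 19.6% = 24.85%.

24.85%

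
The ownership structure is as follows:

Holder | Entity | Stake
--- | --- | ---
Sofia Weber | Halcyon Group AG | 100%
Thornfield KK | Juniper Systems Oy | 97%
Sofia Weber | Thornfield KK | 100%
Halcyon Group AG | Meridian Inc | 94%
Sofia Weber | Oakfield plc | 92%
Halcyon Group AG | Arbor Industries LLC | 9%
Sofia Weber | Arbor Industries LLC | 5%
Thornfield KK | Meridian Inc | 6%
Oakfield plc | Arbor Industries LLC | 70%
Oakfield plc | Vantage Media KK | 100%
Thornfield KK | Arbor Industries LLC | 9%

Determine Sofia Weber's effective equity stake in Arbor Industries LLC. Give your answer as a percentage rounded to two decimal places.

87.40%

Sofia reaches Arbor along 4 paths.
Via Thornfield: 100% × 9% = 9%.
Via Halcyon: 100% × 9% = 9%.
Via Oakfield: 92% × 70% = 64.4%.
Direct stake: 5% = 5%.
Total: 9% + 9% + 64.4% + 5% = 87.4%.
Rounded: 87.40%.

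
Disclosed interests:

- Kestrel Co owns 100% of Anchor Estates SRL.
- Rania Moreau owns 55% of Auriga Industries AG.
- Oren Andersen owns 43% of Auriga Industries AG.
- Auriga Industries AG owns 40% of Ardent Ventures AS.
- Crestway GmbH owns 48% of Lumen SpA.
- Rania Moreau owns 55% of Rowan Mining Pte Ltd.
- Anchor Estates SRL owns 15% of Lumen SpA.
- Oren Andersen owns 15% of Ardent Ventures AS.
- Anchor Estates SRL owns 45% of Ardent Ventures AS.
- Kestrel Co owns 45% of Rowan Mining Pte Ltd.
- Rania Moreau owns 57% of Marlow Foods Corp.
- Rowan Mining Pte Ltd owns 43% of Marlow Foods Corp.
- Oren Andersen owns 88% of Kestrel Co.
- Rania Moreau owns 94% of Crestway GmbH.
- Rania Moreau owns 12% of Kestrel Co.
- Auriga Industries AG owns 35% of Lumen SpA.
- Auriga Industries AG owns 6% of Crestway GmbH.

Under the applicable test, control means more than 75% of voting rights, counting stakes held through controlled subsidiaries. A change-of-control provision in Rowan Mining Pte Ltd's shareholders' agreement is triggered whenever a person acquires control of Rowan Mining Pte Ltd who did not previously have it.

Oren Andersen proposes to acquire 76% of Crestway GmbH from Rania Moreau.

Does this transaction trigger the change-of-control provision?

No

The purchase adds only to Oren's holdings (Rania's stake shrinks), so Oren is the only person who could newly come to control Rowan.
Oren holds 88% of Kestrel, so Oren controls Kestrel.
Kestrel holds 100% of Anchor, so Oren controls Anchor.
In Rowan, Oren's side holds only 45%, not > 75%.
So before the transaction, Oren does not control Rowan.
After the purchase, Oren holds 76% of Crestway directly, and Rania's stake falls to 18%.
Oren holds 76% of Crestway, so Oren controls Crestway.
After the transaction, Oren's side holds 45% of Rowan, not > 75%, so Oren still does not control Rowan.
No new person acquires control, so the clause is not triggered.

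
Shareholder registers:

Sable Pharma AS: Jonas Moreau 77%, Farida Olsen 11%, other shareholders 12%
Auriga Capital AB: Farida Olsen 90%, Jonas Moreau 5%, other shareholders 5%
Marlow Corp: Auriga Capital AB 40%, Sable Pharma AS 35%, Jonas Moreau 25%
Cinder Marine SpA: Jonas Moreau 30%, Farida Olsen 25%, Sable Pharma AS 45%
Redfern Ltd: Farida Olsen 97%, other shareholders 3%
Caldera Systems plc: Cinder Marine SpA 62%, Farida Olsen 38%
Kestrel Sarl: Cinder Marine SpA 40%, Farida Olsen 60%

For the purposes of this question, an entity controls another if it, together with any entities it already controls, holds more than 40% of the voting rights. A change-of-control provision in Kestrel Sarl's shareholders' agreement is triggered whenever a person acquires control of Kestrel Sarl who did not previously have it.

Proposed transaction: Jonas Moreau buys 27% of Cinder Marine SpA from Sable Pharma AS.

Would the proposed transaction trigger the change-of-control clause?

No

The purchase adds only to Jonas's holdings (Sable's stake shrinks), so Jonas is the only person who could newly come to control Kestrel.
Jonas holds 77% of Sable, so Jonas controls Sable.
Sable and Jonas together hold 35% + 25% = 60% of Marlow, so Jonas controls Marlow.
Jonas and Sable together hold 30% + 45% = 75% of Cinder, so Jonas controls Cinder.
Cinder holds 62% of Caldera, so Jonas controls Caldera.
In Kestrel, Jonas's side holds only 40%, not > 40%.
So before the transaction, Jonas does not control Kestrel.
After the purchase, Jonas's direct stake in Cinder rises to 30% + 27% = 57%, and Sable's stake falls to 18%.
Jonas and Sable together hold 57% + 18% = 75% of Cinder, so Jonas controls Cinder.
After the transaction, Jonas's side holds 40% of Kestrel, not > 40%, so Jonas still does not control Kestrel.
No new person acquires control, so the clause is not triggered.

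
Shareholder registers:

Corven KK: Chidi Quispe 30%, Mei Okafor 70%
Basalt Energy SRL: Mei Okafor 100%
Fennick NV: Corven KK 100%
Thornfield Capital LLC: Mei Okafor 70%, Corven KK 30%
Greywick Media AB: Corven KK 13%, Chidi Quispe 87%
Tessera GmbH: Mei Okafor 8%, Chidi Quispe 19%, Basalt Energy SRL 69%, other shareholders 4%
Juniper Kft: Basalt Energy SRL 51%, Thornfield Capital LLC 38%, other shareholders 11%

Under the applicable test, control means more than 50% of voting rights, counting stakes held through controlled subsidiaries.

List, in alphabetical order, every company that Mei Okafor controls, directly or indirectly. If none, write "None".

Mei holds 70% of Corven, so Mei controls Corven.
Mei holds 100% of Basalt, so Mei controls Basalt.
Corven holds 100% of Fennick, so Mei controls Fennick.
Mei and Corven together hold 70% + 30% = 100% of Thornfield, so Mei controls Thornfield.
Mei and Basalt together hold 8% + 69% = 77% of Tessera, so Mei controls Tessera.
Basalt and Thornfield together hold 51% + 38% = 89% of Juniper, so Mei controls Juniper.
No other company's threshold is met.

Basalt Energy SRL, Corven KK, Fennick NV, Juniper Kft, Tessera GmbH, Thornfield Capital LLC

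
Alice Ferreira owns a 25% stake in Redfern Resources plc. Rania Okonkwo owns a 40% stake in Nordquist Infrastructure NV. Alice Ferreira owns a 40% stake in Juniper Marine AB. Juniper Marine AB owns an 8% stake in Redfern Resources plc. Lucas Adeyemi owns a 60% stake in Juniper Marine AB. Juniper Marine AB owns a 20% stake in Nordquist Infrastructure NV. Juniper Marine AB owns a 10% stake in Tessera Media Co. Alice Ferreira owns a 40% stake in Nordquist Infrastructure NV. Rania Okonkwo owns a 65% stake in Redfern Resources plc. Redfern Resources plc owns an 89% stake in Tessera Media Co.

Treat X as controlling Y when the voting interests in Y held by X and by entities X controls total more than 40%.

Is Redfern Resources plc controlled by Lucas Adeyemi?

Lucas holds 60% of Juniper, so Lucas controls Juniper.
In Redfern, Lucas's side holds only 8%, not > 40%.
So Lucas does not control Redfern.

No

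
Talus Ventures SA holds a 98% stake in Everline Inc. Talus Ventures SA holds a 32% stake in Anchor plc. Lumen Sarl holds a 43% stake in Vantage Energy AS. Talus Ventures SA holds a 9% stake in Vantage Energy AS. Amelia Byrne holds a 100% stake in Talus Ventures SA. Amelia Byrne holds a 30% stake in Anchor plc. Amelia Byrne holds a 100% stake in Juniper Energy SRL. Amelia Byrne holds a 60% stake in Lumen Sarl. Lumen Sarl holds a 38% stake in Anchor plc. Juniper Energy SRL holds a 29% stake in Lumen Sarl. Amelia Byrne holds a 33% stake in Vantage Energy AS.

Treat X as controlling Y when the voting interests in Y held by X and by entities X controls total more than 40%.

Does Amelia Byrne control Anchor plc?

Yes

Amelia holds 100% of Talus, so Amelia controls Talus.
Amelia holds 100% of Juniper, so Amelia controls Juniper.
Juniper and Amelia together hold 29% + 60% = 89% of Lumen, so Amelia controls Lumen.
Lumen and Talus and Amelia together hold 38% + 32% + 30% = 100% of Anchor, so Amelia controls Anchor.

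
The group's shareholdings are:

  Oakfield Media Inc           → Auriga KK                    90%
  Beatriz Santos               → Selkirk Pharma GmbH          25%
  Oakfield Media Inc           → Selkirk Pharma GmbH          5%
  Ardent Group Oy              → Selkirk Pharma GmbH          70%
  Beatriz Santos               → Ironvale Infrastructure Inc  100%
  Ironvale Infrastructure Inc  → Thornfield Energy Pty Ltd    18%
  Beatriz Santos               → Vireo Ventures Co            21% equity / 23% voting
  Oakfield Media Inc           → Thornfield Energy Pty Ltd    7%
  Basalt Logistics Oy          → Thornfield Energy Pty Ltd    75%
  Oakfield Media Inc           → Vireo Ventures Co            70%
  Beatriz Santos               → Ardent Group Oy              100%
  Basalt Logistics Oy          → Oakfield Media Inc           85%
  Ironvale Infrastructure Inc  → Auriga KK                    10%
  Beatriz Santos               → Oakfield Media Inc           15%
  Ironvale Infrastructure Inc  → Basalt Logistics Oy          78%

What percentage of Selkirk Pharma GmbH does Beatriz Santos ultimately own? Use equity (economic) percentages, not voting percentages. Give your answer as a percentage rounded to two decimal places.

99.07%

Beatriz reaches Selkirk along 4 paths.
Via Ironvale → Basalt → Oakfield: 100% × 78% × 85% × 5% = 3.315%.
Via Oakfield: 15% × 5% = 0.75%.
Via Ardent: 100% × 70% = 70%.
Direct stake: 25% = 25%.
Total: 3.315% + 0.75% + 70% + 25% = 99.065%.
Rounded: 99.07%.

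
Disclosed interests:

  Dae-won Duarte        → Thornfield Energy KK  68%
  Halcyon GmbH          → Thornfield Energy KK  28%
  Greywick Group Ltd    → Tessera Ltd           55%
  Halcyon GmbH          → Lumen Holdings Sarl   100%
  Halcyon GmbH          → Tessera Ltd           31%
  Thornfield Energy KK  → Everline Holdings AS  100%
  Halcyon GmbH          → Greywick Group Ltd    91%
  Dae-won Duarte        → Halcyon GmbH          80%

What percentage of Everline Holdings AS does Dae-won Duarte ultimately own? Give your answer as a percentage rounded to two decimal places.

90.40%

Dae-won reaches Everline along 2 paths.
Via Thornfield: 68% × 100% = 68%.
Via Halcyon → Thornfield: 80% × 28% × 100% = 22.4%.
Total: 68% + 22.4% = 90.4%.
Rounded: 90.40%.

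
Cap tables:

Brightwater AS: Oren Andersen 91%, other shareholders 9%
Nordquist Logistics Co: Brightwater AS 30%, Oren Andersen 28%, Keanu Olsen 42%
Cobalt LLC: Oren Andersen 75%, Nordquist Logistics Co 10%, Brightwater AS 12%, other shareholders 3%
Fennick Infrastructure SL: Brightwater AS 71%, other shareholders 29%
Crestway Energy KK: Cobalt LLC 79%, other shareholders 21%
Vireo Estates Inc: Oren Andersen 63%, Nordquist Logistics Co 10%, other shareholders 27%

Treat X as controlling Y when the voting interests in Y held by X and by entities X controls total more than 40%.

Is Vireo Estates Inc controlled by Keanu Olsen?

No

Keanu holds 42% of Nordquist, so Keanu controls Nordquist.
In Vireo, Keanu's side holds only 10%, not > 40%.
So Keanu does not control Vireo.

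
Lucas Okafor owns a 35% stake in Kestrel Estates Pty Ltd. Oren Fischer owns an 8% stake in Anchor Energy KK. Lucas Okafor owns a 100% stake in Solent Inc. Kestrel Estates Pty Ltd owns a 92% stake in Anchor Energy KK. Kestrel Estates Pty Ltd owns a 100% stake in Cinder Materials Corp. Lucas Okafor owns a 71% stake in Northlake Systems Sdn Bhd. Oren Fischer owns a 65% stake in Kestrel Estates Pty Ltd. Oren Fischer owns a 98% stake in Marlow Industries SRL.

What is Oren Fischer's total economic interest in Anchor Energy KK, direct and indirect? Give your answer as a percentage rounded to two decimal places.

67.80%

Oren reaches Anchor along 2 paths.
Via Kestrel: 65% × 92% = 59.8%.
Direct stake: 8% = 8%.
Total: 59.8% + 8% = 67.8%.
Rounded: 67.80%.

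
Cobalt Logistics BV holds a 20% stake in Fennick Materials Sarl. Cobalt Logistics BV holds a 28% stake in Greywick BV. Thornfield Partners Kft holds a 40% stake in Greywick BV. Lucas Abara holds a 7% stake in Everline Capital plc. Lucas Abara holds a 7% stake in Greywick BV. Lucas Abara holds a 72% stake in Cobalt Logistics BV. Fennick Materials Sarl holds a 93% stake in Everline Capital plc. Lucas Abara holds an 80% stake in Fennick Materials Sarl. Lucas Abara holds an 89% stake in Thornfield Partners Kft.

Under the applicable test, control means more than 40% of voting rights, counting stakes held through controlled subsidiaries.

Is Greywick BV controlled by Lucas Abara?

Lucas holds 89% of Thornfield, so Lucas controls Thornfield.
Lucas holds 72% of Cobalt, so Lucas controls Cobalt.
Lucas and Cobalt and Thornfield together hold 7% + 28% + 40% = 75% of Greywick, so Lucas controls Greywick.

Yes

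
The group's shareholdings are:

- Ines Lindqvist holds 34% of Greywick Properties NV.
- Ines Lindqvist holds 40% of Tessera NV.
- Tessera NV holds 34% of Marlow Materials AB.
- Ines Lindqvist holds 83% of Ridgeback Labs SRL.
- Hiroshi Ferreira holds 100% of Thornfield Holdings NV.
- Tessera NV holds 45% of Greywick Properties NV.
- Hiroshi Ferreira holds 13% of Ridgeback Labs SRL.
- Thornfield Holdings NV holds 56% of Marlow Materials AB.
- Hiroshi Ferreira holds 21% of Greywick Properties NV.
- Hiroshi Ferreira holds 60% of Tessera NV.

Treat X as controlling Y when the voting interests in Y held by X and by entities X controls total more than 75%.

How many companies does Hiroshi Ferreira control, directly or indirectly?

Hiroshi holds 100% of Thornfield, so Hiroshi controls Thornfield.
No other company's threshold is met.
Hiroshi controls 1 company.

1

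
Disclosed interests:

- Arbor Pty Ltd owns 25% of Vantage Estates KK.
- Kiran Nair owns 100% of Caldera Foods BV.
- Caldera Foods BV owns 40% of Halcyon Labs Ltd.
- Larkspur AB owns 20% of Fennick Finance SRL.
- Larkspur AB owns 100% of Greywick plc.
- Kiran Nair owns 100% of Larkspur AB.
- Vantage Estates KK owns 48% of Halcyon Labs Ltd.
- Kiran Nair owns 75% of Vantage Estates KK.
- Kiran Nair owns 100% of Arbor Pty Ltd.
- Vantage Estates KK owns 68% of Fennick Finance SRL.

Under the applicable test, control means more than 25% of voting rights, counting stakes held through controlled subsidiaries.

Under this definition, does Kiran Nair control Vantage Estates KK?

Yes

Kiran holds 100% of Arbor, so Kiran controls Arbor.
Arbor and Kiran together hold 25% + 75% = 100% of Vantage, so Kiran controls Vantage.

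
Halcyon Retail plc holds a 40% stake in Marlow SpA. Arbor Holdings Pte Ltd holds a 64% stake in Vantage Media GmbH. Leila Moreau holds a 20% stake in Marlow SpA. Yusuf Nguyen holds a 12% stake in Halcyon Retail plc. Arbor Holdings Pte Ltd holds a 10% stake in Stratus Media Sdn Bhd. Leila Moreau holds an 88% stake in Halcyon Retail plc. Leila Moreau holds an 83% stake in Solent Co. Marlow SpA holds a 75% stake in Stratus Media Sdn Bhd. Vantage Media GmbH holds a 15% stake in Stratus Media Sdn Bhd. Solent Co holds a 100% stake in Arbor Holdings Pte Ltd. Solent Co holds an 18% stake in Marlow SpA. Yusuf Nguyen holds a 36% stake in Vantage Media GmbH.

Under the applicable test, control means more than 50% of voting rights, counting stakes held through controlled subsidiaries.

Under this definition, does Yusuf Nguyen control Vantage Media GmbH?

No

Yusuf's largest direct stake is 36% in Vantage, which does not meet the threshold, so Yusuf controls no company.
In Vantage, Yusuf's side holds only 36%, not > 50%.
So Yusuf does not control Vantage.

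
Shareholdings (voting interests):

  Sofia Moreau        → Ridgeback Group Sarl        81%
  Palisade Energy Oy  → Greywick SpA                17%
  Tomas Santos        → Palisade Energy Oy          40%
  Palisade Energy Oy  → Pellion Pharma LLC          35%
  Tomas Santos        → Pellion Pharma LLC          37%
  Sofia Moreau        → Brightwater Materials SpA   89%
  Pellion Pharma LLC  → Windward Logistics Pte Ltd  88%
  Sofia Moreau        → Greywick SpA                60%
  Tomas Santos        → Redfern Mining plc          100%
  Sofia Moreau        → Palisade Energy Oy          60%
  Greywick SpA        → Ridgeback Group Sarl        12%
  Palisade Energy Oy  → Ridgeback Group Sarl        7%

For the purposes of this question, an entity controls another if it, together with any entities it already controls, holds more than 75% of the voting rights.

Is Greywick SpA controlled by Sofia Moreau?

Sofia holds 89% of Brightwater, so Sofia controls Brightwater.
Sofia holds 81% of Ridgeback, so Sofia controls Ridgeback.
In Greywick, Sofia's side holds only 60%, not > 75%.
So Sofia does not control Greywick.

No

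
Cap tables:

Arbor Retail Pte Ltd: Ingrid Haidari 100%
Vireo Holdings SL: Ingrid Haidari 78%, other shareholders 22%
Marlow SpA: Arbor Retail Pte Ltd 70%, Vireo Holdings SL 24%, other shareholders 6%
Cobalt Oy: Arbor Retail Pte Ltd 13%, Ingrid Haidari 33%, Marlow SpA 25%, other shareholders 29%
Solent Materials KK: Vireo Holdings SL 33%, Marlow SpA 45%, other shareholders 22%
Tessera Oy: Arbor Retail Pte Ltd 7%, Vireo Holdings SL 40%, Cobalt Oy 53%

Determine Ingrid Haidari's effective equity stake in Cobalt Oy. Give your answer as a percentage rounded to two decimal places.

Ingrid reaches Cobalt along 4 paths.
Via Arbor: 100% × 13% = 13%.
Direct stake: 33% = 33%.
Via Arbor → Marlow: 100% × 70% × 25% = 17.5%.
Via Vireo → Marlow: 78% × 24% × 25% = 4.68%.
Total: 13% + 33% + 17.5% + 4.68% = 68.18%.

68.18%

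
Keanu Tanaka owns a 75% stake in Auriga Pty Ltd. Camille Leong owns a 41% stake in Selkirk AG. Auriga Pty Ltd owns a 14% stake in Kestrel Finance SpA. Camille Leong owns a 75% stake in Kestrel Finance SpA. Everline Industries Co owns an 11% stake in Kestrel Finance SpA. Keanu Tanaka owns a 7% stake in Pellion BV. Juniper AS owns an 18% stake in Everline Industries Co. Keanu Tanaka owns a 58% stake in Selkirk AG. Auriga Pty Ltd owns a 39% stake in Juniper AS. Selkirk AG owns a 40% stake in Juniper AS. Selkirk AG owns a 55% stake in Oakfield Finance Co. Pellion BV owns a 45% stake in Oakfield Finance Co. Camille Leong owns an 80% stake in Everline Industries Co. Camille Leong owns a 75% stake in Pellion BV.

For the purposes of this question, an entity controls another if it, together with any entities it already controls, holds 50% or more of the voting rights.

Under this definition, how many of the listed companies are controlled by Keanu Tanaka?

4

Keanu holds 58% of Selkirk, so Keanu controls Selkirk.
Keanu holds 75% of Auriga, so Keanu controls Auriga.
Auriga and Selkirk together hold 39% + 40% = 79% of Juniper, so Keanu controls Juniper.
Selkirk holds 55% of Oakfield, so Keanu controls Oakfield.
No other company's threshold is met.
Keanu controls 4 companies.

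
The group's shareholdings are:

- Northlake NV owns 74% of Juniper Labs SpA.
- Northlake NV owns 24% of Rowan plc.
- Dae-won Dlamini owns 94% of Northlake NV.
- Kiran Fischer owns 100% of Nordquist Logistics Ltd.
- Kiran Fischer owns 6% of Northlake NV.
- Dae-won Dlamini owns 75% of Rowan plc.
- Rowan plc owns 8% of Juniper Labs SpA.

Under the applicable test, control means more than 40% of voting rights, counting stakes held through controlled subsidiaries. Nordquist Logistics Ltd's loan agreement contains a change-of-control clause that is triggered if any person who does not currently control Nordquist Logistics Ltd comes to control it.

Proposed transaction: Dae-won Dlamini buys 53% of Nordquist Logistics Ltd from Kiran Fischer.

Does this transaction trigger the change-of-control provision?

The purchase adds only to Dae-won's holdings (Kiran's stake shrinks), so Dae-won is the only person who could newly come to control Nordquist.
Dae-won holds 94% of Northlake, so Dae-won controls Northlake.
Dae-won and Northlake together hold 75% + 24% = 99% of Rowan, so Dae-won controls Rowan.
Rowan and Northlake together hold 8% + 74% = 82% of Juniper, so Dae-won controls Juniper.
Neither Dae-won nor any entity Dae-won controls holds any voting interest in Nordquist.
So before the transaction, Dae-won does not control Nordquist.
After the purchase, Dae-won holds 53% of Nordquist directly, and Kiran's stake falls to 47%.
Dae-won holds 53% of Nordquist, so Dae-won controls Nordquist.
Dae-won did not control Nordquist before and does after, so the clause is triggered.

Yes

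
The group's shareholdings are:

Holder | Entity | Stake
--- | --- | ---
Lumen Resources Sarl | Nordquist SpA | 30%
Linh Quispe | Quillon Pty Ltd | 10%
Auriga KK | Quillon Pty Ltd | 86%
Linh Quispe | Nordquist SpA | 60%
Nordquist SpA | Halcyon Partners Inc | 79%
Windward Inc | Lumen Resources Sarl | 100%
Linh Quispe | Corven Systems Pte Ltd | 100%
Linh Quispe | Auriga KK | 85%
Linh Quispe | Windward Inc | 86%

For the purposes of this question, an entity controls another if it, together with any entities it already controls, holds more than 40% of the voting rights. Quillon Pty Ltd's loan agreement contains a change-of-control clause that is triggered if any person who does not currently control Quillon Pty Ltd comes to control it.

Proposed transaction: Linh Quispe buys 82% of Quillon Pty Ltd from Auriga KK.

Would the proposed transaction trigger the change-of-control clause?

No

The purchase adds only to Linh's holdings (Auriga's stake shrinks), so Linh is the only person who could newly come to control Quillon.
Linh holds 85% of Auriga, so Linh controls Auriga.
Auriga and Linh together hold 86% + 10% = 96% of Quillon, so Linh controls Quillon.
So Linh already controls Quillon before the transaction.
After the purchase, Linh's direct stake in Quillon rises to 10% + 82% = 92%, and Auriga's stake falls to 4%.
Linh controlled Quillon already, so this is not a new person acquiring control; every other person's position is unchanged or reduced.
No new person acquires control, so the clause is not triggered.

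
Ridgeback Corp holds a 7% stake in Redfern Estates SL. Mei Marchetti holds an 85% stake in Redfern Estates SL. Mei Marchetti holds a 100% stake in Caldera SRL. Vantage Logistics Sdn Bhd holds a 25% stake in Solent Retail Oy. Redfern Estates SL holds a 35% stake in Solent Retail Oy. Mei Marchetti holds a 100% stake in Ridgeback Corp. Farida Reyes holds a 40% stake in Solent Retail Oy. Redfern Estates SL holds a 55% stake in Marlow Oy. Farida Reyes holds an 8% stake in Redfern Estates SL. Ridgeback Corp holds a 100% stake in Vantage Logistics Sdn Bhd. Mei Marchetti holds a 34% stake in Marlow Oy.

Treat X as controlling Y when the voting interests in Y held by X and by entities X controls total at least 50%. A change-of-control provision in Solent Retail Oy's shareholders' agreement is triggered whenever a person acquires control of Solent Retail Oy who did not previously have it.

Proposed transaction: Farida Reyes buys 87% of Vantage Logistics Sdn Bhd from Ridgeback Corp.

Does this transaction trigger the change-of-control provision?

The purchase adds only to Farida's holdings (Ridgeback's stake shrinks), so Farida is the only person who could newly come to control Solent.
Farida's largest direct stake is 40% in Solent, which does not meet the threshold, so Farida controls no company.
In Solent, Farida's side holds only 40%, not ≥ 50%.
So before the transaction, Farida does not control Solent.
After the purchase, Farida holds 87% of Vantage directly, and Ridgeback's stake falls to 13%.
Farida holds 87% of Vantage, so Farida controls Vantage.
Vantage and Farida together hold 25% + 40% = 65% of Solent, so Farida controls Solent.
Farida did not control Solent before and does after, so the clause is triggered.

Yes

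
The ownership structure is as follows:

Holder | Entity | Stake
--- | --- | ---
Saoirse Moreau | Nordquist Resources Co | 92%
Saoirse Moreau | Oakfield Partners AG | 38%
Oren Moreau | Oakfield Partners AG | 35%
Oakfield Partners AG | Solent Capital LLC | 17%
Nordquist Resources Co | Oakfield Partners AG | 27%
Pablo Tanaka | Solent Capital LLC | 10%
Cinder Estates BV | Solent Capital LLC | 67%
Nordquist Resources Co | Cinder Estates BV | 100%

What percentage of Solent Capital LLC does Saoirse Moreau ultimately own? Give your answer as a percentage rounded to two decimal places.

Saoirse reaches Solent along 3 paths.
Via Nordquist → Cinder: 92% × 100% × 67% = 61.64%.
Via Oakfield: 38% × 17% = 6.46%.
Via Nordquist → Oakfield: 92% × 27% × 17% = 4.2228%.
Total: 61.64% + 6.46% + 4.2228% = 72.3228%.
Rounded: 72.32%.

72.32%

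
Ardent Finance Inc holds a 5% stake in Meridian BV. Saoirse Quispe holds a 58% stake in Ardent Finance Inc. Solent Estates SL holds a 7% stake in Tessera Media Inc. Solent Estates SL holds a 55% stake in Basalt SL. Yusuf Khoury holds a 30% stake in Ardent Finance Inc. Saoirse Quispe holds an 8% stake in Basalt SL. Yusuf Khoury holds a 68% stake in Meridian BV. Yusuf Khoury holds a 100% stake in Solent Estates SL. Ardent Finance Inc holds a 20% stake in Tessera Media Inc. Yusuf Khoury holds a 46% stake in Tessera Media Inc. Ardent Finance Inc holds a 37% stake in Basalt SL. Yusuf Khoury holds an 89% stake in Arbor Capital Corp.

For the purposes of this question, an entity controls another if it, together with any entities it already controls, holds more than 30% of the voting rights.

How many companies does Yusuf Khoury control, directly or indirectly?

5

Yusuf holds 100% of Solent, so Yusuf controls Solent.
Yusuf and Solent together hold 46% + 7% = 53% of Tessera, so Yusuf controls Tessera.
Yusuf holds 68% of Meridian, so Yusuf controls Meridian.
Solent holds 55% of Basalt, so Yusuf controls Basalt.
Yusuf holds 89% of Arbor, so Yusuf controls Arbor.
No other company's threshold is met.
Yusuf controls 5 companies.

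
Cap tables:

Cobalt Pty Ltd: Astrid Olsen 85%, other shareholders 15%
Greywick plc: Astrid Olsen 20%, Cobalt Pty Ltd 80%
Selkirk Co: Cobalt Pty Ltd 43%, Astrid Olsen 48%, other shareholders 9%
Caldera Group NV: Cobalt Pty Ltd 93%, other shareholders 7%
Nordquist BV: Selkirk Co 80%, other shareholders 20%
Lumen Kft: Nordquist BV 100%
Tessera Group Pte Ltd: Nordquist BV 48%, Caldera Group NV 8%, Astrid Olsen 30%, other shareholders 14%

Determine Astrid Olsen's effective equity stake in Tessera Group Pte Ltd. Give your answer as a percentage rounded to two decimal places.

Astrid reaches Tessera along 4 paths.
Via Cobalt → Selkirk → Nordquist: 85% × 43% × 80% × 48% = 14.0352%.
Via Selkirk → Nordquist: 48% × 80% × 48% = 18.432%.
Via Cobalt → Caldera: 85% × 93% × 8% = 6.324%.
Direct stake: 30% = 30%.
Total: 14.0352% + 18.432% + 6.324% + 30% = 68.7912%.
Rounded: 68.79%.

68.79%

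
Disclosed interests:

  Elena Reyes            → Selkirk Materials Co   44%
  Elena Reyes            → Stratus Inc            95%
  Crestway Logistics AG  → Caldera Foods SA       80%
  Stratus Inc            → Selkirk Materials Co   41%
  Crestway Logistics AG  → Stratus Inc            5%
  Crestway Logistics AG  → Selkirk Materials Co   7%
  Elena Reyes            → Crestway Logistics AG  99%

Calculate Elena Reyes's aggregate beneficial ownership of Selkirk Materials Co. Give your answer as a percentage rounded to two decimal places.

Elena reaches Selkirk along 4 paths.
Via Crestway → Stratus: 99% × 5% × 41% = 2.0295%.
Via Stratus: 95% × 41% = 38.95%.
Direct stake: 44% = 44%.
Via Crestway: 99% × 7% = 6.93%.
Total: 2.0295% + 38.95% + 44% + 6.93% = 91.9095%.
Rounded: 91.91%.

91.91%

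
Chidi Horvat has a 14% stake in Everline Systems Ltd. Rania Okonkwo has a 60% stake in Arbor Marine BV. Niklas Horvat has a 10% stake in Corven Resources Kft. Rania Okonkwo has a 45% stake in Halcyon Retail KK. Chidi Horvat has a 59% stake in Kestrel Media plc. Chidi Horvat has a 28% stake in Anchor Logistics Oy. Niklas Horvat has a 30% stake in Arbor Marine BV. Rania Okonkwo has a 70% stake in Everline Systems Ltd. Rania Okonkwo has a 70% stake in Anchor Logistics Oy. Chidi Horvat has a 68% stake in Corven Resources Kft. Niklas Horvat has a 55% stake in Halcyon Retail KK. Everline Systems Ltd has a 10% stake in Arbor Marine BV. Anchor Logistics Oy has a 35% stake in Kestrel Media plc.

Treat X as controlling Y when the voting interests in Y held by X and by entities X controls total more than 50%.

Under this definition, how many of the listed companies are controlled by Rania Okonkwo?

3

Rania holds 70% of Anchor, so Rania controls Anchor.
Rania holds 70% of Everline, so Rania controls Everline.
Everline and Rania together hold 10% + 60% = 70% of Arbor, so Rania controls Arbor.
No other company's threshold is met.
Rania controls 3 companies.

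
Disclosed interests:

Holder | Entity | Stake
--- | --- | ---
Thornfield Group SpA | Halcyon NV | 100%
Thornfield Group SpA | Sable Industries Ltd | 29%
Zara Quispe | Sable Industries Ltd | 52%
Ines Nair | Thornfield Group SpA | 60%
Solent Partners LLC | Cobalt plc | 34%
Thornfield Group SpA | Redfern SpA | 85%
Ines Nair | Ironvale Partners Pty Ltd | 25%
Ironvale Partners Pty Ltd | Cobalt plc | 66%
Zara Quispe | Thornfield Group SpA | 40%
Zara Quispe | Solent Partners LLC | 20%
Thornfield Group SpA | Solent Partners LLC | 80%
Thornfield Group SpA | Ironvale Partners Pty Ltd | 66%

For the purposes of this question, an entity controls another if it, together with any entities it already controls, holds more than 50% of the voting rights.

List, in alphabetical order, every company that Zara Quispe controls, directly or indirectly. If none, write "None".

Zara holds 52% of Sable, so Zara controls Sable.
No other company's threshold is met.

Sable Industries Ltd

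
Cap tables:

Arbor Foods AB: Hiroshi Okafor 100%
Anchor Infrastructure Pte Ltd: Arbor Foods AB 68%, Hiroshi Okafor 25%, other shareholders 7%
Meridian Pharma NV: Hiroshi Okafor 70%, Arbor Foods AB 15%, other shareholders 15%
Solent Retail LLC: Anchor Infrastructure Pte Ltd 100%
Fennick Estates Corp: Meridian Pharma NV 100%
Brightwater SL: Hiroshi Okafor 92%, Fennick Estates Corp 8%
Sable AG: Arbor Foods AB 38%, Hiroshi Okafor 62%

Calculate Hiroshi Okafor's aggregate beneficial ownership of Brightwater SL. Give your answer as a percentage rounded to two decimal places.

98.80%

Hiroshi reaches Brightwater along 3 paths.
Direct stake: 92% = 92%.
Via Meridian → Fennick: 70% × 100% × 8% = 5.6%.
Via Arbor → Meridian → Fennick: 100% × 15% × 100% × 8% = 1.2%.
Total: 92% + 5.6% + 1.2% = 98.8%.
Rounded: 98.80%.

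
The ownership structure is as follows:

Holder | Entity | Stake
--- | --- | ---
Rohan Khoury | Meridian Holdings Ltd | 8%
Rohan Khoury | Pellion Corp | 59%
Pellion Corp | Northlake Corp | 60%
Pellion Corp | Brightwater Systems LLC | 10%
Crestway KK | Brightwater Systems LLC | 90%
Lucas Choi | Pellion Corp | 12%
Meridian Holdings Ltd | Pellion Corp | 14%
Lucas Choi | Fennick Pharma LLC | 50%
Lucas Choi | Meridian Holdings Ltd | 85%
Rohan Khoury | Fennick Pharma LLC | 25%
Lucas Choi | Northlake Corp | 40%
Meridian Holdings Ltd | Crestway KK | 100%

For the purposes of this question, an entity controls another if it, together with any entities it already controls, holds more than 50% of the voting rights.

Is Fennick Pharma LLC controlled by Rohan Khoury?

Rohan holds 59% of Pellion, so Rohan controls Pellion.
Pellion holds 60% of Northlake, so Rohan controls Northlake.
In Fennick, Rohan's side holds only 25%, not > 50%.
So Rohan does not control Fennick.

No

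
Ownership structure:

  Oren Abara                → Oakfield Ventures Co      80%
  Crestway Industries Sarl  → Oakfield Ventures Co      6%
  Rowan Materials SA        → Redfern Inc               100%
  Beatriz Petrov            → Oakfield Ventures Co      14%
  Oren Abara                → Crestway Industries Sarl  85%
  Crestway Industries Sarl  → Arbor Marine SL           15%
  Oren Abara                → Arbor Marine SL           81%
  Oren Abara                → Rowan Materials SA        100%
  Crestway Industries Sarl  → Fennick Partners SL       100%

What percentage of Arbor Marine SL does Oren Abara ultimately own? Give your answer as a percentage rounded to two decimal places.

93.75%

Oren reaches Arbor along 2 paths.
Direct stake: 81% = 81%.
Via Crestway: 85% × 15% = 12.75%.
Total: 81% + 12.75% = 93.75%.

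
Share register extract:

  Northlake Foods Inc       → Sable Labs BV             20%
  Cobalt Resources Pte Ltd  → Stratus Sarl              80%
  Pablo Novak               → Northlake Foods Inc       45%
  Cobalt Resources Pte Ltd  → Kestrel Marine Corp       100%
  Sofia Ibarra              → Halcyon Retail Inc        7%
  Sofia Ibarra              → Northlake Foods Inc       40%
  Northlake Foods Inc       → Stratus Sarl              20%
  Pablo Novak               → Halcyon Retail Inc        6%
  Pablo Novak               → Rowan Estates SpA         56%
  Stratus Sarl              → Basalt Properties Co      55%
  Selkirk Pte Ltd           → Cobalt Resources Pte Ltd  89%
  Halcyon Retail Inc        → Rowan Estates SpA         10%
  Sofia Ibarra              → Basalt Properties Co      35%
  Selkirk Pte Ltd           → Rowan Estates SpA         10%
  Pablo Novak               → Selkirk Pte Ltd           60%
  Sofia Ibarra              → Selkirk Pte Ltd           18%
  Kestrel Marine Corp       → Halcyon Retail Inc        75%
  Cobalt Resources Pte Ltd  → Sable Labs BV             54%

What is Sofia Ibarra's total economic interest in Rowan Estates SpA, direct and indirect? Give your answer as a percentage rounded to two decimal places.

Sofia reaches Rowan along 3 paths.
Via Selkirk → Cobalt → Kestrel → Halcyon: 18% × 89% × 100% × 75% × 10% = 1.2015%.
Via Halcyon: 7% × 10% = 0.7%.
Via Selkirk: 18% × 10% = 1.8%.
Total: 1.2015% + 0.7% + 1.8% = 3.7015%.
Rounded: 3.70%.

3.70%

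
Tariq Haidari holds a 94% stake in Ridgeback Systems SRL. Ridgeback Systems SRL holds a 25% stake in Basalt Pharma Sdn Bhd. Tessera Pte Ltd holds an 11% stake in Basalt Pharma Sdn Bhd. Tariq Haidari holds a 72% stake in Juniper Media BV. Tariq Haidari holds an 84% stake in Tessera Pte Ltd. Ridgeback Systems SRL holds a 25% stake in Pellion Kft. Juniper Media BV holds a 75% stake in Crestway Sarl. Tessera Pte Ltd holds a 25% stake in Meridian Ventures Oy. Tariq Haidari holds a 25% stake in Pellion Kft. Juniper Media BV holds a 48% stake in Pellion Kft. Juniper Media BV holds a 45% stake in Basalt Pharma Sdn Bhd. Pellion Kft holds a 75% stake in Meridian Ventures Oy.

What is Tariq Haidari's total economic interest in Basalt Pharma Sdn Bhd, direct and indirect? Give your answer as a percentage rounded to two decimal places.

Tariq reaches Basalt along 3 paths.
Via Tessera: 84% × 11% = 9.24%.
Via Ridgeback: 94% × 25% = 23.5%.
Via Juniper: 72% × 45% = 32.4%.
Total: 9.24% + 23.5% + 32.4% = 65.14%.

65.14%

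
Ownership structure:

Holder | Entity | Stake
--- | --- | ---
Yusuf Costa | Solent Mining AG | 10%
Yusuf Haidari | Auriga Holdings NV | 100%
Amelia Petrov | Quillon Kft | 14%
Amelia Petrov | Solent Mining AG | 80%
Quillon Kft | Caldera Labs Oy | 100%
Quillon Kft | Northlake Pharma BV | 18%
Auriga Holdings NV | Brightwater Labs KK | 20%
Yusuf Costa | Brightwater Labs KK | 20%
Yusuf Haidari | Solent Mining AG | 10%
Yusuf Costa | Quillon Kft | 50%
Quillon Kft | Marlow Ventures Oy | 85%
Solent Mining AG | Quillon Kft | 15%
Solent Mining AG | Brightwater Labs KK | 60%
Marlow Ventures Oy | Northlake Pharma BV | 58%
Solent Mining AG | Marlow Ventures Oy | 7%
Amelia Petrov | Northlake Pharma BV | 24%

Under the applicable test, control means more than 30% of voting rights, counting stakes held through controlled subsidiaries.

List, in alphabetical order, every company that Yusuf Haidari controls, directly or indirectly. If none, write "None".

Yusuf Haidari holds 100% of Auriga, so Yusuf Haidari controls Auriga.
No other company's threshold is met.

Auriga Holdings NV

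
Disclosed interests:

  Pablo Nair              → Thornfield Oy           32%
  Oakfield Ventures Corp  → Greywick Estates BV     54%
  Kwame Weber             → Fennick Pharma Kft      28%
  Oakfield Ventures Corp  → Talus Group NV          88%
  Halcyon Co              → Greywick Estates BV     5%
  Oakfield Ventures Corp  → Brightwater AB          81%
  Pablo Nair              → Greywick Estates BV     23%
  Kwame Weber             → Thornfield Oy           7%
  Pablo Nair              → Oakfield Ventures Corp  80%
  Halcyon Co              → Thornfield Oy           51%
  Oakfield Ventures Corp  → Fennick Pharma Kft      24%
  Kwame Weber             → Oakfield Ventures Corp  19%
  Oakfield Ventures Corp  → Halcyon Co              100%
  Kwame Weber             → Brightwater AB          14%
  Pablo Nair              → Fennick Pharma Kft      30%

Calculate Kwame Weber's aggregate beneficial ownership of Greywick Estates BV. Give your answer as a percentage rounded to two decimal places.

11.21%

Kwame reaches Greywick along 2 paths.
Via Oakfield: 19% × 54% = 10.26%.
Via Oakfield → Halcyon: 19% × 100% × 5% = 0.95%.
Total: 10.26% + 0.95% = 11.21%.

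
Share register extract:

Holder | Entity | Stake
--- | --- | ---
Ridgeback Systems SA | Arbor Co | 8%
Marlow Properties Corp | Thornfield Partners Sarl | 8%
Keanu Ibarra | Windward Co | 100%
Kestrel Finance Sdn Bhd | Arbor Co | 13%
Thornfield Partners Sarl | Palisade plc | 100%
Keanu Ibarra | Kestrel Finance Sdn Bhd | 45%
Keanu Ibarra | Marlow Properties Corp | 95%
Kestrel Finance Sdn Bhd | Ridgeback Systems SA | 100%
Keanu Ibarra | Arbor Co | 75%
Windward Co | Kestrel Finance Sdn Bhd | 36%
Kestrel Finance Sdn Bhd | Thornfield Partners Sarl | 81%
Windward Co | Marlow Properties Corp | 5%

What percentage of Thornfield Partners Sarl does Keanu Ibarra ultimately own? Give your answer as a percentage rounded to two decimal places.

Keanu reaches Thornfield along 4 paths.
Via Marlow: 95% × 8% = 7.6%.
Via Windward → Marlow: 100% × 5% × 8% = 0.4%.
Via Kestrel: 45% × 81% = 36.45%.
Via Windward → Kestrel: 100% × 36% × 81% = 29.16%.
Total: 7.6% + 0.4% + 36.45% + 29.16% = 73.61%.

73.61%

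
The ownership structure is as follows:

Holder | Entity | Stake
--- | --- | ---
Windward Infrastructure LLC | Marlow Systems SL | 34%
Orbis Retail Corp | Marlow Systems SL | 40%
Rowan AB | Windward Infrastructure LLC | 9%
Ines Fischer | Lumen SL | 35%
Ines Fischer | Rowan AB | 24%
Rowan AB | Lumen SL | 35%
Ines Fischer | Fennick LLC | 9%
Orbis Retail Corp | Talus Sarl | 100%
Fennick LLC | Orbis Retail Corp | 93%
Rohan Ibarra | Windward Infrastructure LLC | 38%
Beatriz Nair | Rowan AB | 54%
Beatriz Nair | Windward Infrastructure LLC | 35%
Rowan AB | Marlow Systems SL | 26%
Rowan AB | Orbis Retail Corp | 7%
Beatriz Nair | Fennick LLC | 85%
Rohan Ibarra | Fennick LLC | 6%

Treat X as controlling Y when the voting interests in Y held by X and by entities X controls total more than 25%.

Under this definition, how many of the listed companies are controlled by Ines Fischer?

1

Ines holds 35% of Lumen, so Ines controls Lumen.
No other company's threshold is met.
Ines controls 1 company.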